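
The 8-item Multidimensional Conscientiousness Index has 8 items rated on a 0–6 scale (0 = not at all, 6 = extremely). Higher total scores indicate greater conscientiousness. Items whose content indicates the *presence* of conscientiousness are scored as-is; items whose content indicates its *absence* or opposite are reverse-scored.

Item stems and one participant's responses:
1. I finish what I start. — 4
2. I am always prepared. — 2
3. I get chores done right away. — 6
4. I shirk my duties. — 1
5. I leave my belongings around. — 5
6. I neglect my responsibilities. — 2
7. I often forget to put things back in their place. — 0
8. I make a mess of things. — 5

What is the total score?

29

Items 4, 5, 6, 7, 8 describe the absence/opposite of conscientiousness → reverse-score.
on a 0–6 scale, reversed = 6 − raw.
  item 1: 4
  item 2: 2
  item 3: 6
  item 4: 6 − 1 = 5
  item 5: 6 − 5 = 1
  item 6: 6 − 2 = 4
  item 7: 6 − 0 = 6
  item 8: 6 − 5 = 1
Total = 4 + 2 + 6 + 5 + 1 + 4 + 6 + 1 = 29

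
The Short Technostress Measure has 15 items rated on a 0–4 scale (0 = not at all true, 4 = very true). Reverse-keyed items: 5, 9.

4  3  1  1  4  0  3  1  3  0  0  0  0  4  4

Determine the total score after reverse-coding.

Reverse-coded items (on a 0–4 scale, reversed = 4 − raw):
  item 5: 4 − 4 = 0
  item 9: 4 − 3 = 1
After reverse-coding: 4, 3, 1, 1, 0, 0, 3, 1, 1, 0, 0, 0, 0, 4, 4
Total = 4 + 3 + 1 + 1 + 0 + 0 + 3 + 1 + 1 + 0 + 0 + 0 + 0 + 4 + 4 = 22

22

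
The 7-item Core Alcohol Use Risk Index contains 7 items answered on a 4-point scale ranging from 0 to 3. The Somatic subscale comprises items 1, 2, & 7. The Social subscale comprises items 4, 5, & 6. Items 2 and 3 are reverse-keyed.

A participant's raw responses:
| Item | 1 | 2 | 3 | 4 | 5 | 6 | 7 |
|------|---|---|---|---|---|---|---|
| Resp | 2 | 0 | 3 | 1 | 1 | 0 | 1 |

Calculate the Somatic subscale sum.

Somatic items: 1, 2, 7.
Of these, item 2 is reverse-keyed; on a 0–3 scale, reversed = 3 − raw.
  item 1: 2
  item 2: 3 − 0 = 3
  item 7: 1
Sum = 2 + 3 + 1 = 6

6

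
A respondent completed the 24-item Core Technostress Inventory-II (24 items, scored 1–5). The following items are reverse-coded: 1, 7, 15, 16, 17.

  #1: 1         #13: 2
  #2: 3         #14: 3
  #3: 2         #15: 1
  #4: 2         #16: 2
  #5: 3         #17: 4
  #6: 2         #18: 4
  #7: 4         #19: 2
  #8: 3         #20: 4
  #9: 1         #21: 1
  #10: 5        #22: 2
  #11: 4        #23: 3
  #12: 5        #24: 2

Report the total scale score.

71

Raw sum = 65. Reverse-coded items: 1, 7, 15, 16, 17; their raw sum = 12.
Each reversal replaces raw with 6 − raw, changing the total by 6 − 2·raw per item.
Total = 65 + 5·6 − 2·12 = 65 + 30 − 24 = 71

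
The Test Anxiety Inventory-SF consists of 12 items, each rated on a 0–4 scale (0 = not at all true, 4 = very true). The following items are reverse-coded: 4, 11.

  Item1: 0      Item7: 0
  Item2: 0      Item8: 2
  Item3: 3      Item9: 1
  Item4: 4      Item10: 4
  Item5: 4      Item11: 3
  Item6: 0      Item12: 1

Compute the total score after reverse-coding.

Reversing items 4 & 11 with 4 − raw:
Total = 0 + 0 + 3 + (4−4) + 4 + 0 + 0 + 2 + 1 + 4 + (4−3) + 1
      = 0 + 0 + 3 + 0 + 4 + 0 + 0 + 2 + 1 + 4 + 1 + 1 = 16

16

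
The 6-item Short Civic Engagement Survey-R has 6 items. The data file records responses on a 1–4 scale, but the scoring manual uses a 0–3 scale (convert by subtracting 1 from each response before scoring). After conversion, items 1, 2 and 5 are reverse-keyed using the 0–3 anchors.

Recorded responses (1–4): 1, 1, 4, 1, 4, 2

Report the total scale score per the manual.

Convert to 0–3: 0, 0, 3, 0, 3, 1
Reverse-coded (reversed = (0+3) − raw = 3 − raw):
  item 1: 3 − 0 = 3
  item 2: 3 − 0 = 3
  item 5: 3 − 3 = 0
Scored: 3, 3, 3, 0, 0, 1
Total = 10

10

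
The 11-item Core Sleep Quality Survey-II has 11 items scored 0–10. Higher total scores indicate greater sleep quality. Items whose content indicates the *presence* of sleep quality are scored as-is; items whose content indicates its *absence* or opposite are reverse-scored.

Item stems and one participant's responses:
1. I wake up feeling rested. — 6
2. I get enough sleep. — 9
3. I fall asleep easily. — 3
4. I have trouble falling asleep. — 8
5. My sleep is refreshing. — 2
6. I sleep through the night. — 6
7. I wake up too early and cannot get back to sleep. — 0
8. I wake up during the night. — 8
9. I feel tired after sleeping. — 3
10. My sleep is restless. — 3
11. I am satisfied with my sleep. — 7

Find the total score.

Items 4, 7, 8, 9, 10 describe the absence/opposite of sleep quality → reverse-score.
on a 0–10 scale, reversed = 10 − raw.
  item 1: 6
  item 2: 9
  item 3: 3
  item 4: 10 − 8 = 2
  item 5: 2
  item 6: 6
  item 7: 10 − 0 = 10
  item 8: 10 − 8 = 2
  item 9: 10 − 3 = 7
  item 10: 10 − 3 = 7
  item 11: 7
Total = 6 + 9 + 3 + 2 + 2 + 6 + 10 + 2 + 7 + 7 + 7 = 61

61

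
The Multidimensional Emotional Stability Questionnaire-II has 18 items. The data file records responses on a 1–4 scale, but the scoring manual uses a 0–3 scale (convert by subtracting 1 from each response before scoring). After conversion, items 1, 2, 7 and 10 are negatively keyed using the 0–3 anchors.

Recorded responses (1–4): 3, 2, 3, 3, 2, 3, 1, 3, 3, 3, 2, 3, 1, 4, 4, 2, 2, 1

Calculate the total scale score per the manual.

Convert to 0–3: 2, 1, 2, 2, 1, 2, 0, 2, 2, 2, 1, 2, 0, 3, 3, 1, 1, 0
Reverse-coded (on a 0–3 scale, reversed = 3 − raw):
  item 1: 3 − 2 = 1
  item 2: 3 − 1 = 2
  item 7: 3 − 0 = 3
  item 10: 3 − 2 = 1
Scored: 1, 2, 2, 2, 1, 2, 3, 2, 2, 1, 1, 2, 0, 3, 3, 1, 1, 0
Total = 29

29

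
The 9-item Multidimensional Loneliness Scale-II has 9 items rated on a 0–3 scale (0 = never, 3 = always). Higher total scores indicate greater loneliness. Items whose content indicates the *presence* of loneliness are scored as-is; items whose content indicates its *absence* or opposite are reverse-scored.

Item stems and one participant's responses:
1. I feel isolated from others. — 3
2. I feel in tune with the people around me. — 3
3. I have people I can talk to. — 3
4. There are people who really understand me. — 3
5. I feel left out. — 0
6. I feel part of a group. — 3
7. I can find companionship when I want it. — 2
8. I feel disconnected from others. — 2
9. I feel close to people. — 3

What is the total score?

Items 2, 3, 4, 6, 7, 9 describe the absence/opposite of loneliness → reverse-score.
on a 0–3 scale, reversed = 3 − raw.
  item 1: 3
  item 2: 3 − 3 = 0
  item 3: 3 − 3 = 0
  item 4: 3 − 3 = 0
  item 5: 0
  item 6: 3 − 3 = 0
  item 7: 3 − 2 = 1
  item 8: 2
  item 9: 3 − 3 = 0
Total = 3 + 0 + 0 + 0 + 0 + 0 + 1 + 2 + 0 = 6

6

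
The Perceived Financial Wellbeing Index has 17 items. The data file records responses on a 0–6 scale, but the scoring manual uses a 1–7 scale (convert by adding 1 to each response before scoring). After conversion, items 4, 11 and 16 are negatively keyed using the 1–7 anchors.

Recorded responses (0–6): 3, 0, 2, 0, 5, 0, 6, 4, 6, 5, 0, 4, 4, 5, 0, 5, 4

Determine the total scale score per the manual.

Convert to 1–7: 4, 1, 3, 1, 6, 1, 7, 5, 7, 6, 1, 5, 5, 6, 1, 6, 5
Reverse-coded (reversed = (1+7) − raw = 8 − raw):
  item 4: 8 − 1 = 7
  item 11: 8 − 1 = 7
  item 16: 8 − 6 = 2
Scored: 4, 1, 3, 7, 6, 1, 7, 5, 7, 6, 7, 5, 5, 6, 1, 2, 5
Total = 78

78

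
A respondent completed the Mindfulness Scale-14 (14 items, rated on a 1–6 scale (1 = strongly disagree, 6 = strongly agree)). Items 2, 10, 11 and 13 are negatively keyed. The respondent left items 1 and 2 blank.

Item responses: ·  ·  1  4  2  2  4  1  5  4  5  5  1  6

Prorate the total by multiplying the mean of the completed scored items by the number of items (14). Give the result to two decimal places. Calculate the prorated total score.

47.83

Reverse-coded (reversed = (1+6) − raw = 7 − raw):
  item 10: 7 − 4 = 3
  item 11: 7 − 5 = 2
  item 13: 7 − 1 = 6
Completed scored items (12 of 14): 1, 4, 2, 2, 4, 1, 5, 3, 2, 5, 6, 6; sum = 41.
Person mean = 41 / 12 ≈ 3.4167
Prorated total = (41 / 12) × 14 = 47.83 (to 2 dp)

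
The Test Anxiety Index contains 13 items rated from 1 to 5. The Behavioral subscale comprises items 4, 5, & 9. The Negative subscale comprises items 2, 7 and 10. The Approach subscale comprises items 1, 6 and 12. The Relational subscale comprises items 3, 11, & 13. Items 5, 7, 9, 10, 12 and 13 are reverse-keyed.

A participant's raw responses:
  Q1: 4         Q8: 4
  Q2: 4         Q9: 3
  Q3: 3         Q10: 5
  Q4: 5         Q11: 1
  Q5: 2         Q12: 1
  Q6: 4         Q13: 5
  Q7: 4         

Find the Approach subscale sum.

13

Approach items: 1, 6, 12.
Of these, item 12 is reverse-keyed; on a 1–5 scale, reversed = 6 − raw.
  item 1: 4
  item 6: 4
  item 12: 6 − 1 = 5
Sum = 4 + 4 + 5 = 13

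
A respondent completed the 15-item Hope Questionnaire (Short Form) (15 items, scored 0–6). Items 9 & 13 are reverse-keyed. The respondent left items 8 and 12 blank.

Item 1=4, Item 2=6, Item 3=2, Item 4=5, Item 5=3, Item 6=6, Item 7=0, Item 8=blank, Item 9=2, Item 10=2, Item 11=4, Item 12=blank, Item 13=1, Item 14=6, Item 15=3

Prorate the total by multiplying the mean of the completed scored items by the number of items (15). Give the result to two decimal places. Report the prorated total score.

57.69

Reverse-coded (reverse-coded value = 6 − response):
  item 9: 6 − 2 = 4
  item 13: 6 − 1 = 5
Completed scored items (13 of 15): 4, 6, 2, 5, 3, 6, 0, 4, 2, 4, 5, 6, 3; sum = 50.
Person mean = 50 / 13 ≈ 3.8462
Prorated total = (50 / 13) × 15 = 57.69 (to 2 dp)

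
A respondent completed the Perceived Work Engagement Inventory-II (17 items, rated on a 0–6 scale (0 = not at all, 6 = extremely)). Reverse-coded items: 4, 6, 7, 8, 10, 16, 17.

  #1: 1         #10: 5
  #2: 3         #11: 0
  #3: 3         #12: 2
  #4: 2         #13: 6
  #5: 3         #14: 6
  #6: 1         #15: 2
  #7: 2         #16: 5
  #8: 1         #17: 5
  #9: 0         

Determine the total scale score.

Reverse-coded items use 6 − raw:
  item 4: 6 − 2 = 4
  item 6: 6 − 1 = 5
  item 7: 6 − 2 = 4
  item 8: 6 − 1 = 5
  item 10: 6 − 5 = 1
  item 16: 6 − 5 = 1
  item 17: 6 − 5 = 1
Scored responses: 1, 3, 3, 4, 3, 5, 4, 5, 0, 1, 0, 2, 6, 6, 2, 1, 1
Total = 1 + 3 + 3 + 4 + 3 + 5 + 4 + 5 + 0 + 1 + 0 + 2 + 6 + 6 + 2 + 1 + 1 = 47

47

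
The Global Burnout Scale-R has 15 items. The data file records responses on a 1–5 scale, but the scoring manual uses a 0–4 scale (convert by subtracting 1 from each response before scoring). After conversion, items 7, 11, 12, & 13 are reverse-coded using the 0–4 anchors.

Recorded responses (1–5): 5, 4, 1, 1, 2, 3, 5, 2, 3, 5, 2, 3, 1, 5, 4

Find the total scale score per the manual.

33

Convert to 0–4: 4, 3, 0, 0, 1, 2, 4, 1, 2, 4, 1, 2, 0, 4, 3
Reverse-coded (reverse-coded value = 4 − response):
  item 7: 4 − 4 = 0
  item 11: 4 − 1 = 3
  item 12: 4 − 2 = 2
  item 13: 4 − 0 = 4
Scored: 4, 3, 0, 0, 1, 2, 0, 1, 2, 4, 3, 2, 4, 4, 3
Total = 33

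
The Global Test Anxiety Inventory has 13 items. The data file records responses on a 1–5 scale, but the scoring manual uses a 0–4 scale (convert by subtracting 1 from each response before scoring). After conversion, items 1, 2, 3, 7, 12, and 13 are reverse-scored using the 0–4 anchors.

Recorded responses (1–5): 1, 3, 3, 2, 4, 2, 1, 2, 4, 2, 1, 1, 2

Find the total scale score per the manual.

29

Convert to 0–4: 0, 2, 2, 1, 3, 1, 0, 1, 3, 1, 0, 0, 1
Reverse-coded (on a 0–4 scale, reversed = 4 − raw):
  item 1: 4 − 0 = 4
  item 2: 4 − 2 = 2
  item 3: 4 − 2 = 2
  item 7: 4 − 0 = 4
  item 12: 4 − 0 = 4
  item 13: 4 − 1 = 3
Scored: 4, 2, 2, 1, 3, 1, 4, 1, 3, 1, 0, 4, 3
Total = 29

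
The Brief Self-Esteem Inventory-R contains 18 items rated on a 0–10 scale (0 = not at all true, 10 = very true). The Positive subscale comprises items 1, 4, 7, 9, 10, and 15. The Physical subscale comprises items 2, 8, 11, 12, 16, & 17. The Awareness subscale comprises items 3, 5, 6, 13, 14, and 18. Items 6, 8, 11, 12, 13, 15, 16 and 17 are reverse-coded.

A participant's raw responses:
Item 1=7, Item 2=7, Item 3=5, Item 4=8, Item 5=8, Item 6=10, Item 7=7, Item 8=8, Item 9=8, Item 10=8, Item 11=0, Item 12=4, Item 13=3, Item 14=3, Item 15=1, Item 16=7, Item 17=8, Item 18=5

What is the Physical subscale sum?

Physical items: 2, 8, 11, 12, 16, 17.
Of these, items 8, 11, 12, 16, and 17 are reverse-coded; reverse-coded value = 10 − response.
  item 2: 7
  item 8: 10 − 8 = 2
  item 11: 10 − 0 = 10
  item 12: 10 − 4 = 6
  item 16: 10 − 7 = 3
  item 17: 10 − 8 = 2
Sum = 7 + 2 + 10 + 6 + 3 + 2 = 30

30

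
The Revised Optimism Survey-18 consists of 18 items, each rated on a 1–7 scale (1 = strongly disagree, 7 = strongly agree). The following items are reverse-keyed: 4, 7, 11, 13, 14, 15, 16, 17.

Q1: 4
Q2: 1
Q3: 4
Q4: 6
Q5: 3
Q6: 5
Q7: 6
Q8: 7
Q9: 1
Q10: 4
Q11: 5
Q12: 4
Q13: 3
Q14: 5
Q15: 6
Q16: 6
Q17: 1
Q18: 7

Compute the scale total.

Reverse-coded items (on a 1–7 scale, reversed = 8 − raw):
  item 4: 8 − 6 = 2
  item 7: 8 − 6 = 2
  item 11: 8 − 5 = 3
  item 13: 8 − 3 = 5
  item 14: 8 − 5 = 3
  item 15: 8 − 6 = 2
  item 16: 8 − 6 = 2
  item 17: 8 − 1 = 7
Scored responses: 4, 1, 4, 2, 3, 5, 2, 7, 1, 4, 3, 4, 5, 3, 2, 2, 7, 7
Total = 4 + 1 + 4 + 2 + 3 + 5 + 2 + 7 + 1 + 4 + 3 + 4 + 5 + 3 + 2 + 2 + 7 + 7 = 66

66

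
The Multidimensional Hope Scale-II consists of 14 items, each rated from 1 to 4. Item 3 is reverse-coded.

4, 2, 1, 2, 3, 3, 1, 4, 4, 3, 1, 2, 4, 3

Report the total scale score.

40

Reversing item 3 with 5 − raw:
Total = 4 + 2 + (5−1) + 2 + 3 + 3 + 1 + 4 + 4 + 3 + 1 + 2 + 4 + 3
      = 4 + 2 + 4 + 2 + 3 + 3 + 1 + 4 + 4 + 3 + 1 + 2 + 4 + 3 = 40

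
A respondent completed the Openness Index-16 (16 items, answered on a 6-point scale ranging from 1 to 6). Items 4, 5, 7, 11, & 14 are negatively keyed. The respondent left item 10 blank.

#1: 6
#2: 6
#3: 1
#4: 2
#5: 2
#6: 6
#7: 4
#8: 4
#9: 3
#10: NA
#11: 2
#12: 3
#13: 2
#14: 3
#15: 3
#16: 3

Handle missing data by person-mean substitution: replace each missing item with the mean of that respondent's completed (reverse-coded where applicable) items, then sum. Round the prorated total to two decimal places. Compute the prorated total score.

62.93

Reverse-coded (on a 1–6 scale, reversed = 7 − raw):
  item 4: 7 − 2 = 5
  item 5: 7 − 2 = 5
  item 7: 7 − 4 = 3
  item 11: 7 − 2 = 5
  item 14: 7 − 3 = 4
Completed scored items (15 of 16): 6, 6, 1, 5, 5, 6, 3, 4, 3, 5, 3, 2, 4, 3, 3; sum = 59.
Person mean = 59 / 15 ≈ 3.9333
Prorated total = (59 / 15) × 16 = 62.93 (to 2 dp)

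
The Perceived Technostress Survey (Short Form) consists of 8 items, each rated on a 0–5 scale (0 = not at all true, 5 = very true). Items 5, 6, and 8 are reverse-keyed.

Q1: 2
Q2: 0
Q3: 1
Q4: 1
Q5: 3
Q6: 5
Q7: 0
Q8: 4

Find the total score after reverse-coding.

Raw sum = 16. Reverse-keyed items: 5, 6, 8; their raw sum = 12.
Each reversal replaces raw with 5 − raw, changing the total by 5 − 2·raw per item.
Total = 16 + 3·5 − 2·12 = 16 + 15 − 24 = 7

7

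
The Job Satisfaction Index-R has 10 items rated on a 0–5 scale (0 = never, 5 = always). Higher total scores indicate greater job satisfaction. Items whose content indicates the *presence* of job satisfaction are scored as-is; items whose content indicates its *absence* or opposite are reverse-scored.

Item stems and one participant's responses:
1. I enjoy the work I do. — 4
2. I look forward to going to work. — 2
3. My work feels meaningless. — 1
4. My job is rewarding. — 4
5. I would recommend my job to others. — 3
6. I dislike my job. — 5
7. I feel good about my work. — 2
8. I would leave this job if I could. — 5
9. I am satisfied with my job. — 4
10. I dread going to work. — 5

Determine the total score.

23

Items 3, 6, 8, 10 describe the absence/opposite of job satisfaction → reverse-score.
reversed = (0+5) − raw = 5 − raw.
  item 1: 4
  item 2: 2
  item 3: 5 − 1 = 4
  item 4: 4
  item 5: 3
  item 6: 5 − 5 = 0
  item 7: 2
  item 8: 5 − 5 = 0
  item 9: 4
  item 10: 5 − 5 = 0
Total = 4 + 2 + 4 + 4 + 3 + 0 + 2 + 0 + 4 + 0 = 23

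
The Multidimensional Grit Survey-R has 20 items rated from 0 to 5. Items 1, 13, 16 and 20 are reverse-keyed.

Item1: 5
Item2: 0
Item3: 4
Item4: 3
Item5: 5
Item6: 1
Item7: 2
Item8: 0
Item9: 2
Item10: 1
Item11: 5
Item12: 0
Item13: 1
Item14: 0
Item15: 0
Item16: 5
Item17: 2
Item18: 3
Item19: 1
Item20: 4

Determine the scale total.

Reversing items 1, 13, 16 and 20 with 5 − raw:
Total = (5−5) + 0 + 4 + 3 + 5 + 1 + 2 + 0 + 2 + 1 + 5 + 0 + (5−1) + 0 + 0 + (5−5) + 2 + 3 + 1 + (5−4)
      = 0 + 0 + 4 + 3 + 5 + 1 + 2 + 0 + 2 + 1 + 5 + 0 + 4 + 0 + 0 + 0 + 2 + 3 + 1 + 1 = 34

34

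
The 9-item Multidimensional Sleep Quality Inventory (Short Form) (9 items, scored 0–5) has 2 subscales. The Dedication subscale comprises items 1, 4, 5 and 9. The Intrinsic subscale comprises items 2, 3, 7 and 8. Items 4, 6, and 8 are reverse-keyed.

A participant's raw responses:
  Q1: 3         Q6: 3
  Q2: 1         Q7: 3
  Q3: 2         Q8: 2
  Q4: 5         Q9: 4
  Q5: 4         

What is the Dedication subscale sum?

Dedication items: 1, 4, 5, 9.
Of these, item 4 is reverse-keyed; on a 0–5 scale, reversed = 5 − raw.
  item 1: 3
  item 4: 5 − 5 = 0
  item 5: 4
  item 9: 4
Sum = 3 + 0 + 4 + 4 = 11

11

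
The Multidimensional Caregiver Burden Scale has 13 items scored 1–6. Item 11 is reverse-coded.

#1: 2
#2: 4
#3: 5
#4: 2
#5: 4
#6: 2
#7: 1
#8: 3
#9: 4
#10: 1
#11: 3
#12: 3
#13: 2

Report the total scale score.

37

Reverse-coded items (reverse-coded value = 7 − response):
  item 11: 7 − 3 = 4
Scored items: 2, 4, 5, 2, 4, 2, 1, 3, 4, 1, 4, 3, 2
Total = 2 + 4 + 5 + 2 + 4 + 2 + 1 + 3 + 4 + 1 + 4 + 3 + 2 = 37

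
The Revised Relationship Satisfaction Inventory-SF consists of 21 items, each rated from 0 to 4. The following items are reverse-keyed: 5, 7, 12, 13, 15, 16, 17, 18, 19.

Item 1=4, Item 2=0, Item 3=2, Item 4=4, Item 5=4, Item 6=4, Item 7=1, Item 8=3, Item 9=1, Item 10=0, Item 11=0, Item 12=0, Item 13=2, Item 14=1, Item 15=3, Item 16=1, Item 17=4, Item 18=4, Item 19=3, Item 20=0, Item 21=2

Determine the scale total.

Reverse-keyed items use 4 − raw:
  item 5: 4 − 4 = 0
  item 7: 4 − 1 = 3
  item 12: 4 − 0 = 4
  item 13: 4 − 2 = 2
  item 15: 4 − 3 = 1
  item 16: 4 − 1 = 3
  item 17: 4 − 4 = 0
  item 18: 4 − 4 = 0
  item 19: 4 − 3 = 1
Scored items: 4, 0, 2, 4, 0, 4, 3, 3, 1, 0, 0, 4, 2, 1, 1, 3, 0, 0, 1, 0, 2
Total = 4 + 0 + 2 + 4 + 0 + 4 + 3 + 3 + 1 + 0 + 0 + 4 + 2 + 1 + 1 + 3 + 0 + 0 + 1 + 0 + 2 = 35

35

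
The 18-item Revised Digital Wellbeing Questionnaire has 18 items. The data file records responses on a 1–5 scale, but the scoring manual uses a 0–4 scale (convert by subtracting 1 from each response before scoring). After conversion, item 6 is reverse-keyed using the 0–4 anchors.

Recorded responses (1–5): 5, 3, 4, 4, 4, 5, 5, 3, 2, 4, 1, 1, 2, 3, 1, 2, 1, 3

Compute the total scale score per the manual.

Convert to 0–4: 4, 2, 3, 3, 3, 4, 4, 2, 1, 3, 0, 0, 1, 2, 0, 1, 0, 2
Reverse-coded (reverse-coded value = 4 − response):
  item 6: 4 − 4 = 0
Scored: 4, 2, 3, 3, 3, 0, 4, 2, 1, 3, 0, 0, 1, 2, 0, 1, 0, 2
Total = 31

31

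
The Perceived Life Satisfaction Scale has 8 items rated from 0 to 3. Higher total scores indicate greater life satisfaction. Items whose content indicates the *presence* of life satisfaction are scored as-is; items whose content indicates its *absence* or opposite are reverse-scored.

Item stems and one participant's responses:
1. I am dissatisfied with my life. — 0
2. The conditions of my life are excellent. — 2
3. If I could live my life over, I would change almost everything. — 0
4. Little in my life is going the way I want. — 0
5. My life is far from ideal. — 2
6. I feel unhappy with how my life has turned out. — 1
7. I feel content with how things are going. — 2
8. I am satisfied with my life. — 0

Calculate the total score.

Items 1, 3, 4, 5, 6 describe the absence/opposite of life satisfaction → reverse-score.
reverse-coded value = 3 − response.
  item 1: 3 − 0 = 3
  item 2: 2
  item 3: 3 − 0 = 3
  item 4: 3 − 0 = 3
  item 5: 3 − 2 = 1
  item 6: 3 − 1 = 2
  item 7: 2
  item 8: 0
Total = 3 + 2 + 3 + 3 + 1 + 2 + 2 + 0 = 16

16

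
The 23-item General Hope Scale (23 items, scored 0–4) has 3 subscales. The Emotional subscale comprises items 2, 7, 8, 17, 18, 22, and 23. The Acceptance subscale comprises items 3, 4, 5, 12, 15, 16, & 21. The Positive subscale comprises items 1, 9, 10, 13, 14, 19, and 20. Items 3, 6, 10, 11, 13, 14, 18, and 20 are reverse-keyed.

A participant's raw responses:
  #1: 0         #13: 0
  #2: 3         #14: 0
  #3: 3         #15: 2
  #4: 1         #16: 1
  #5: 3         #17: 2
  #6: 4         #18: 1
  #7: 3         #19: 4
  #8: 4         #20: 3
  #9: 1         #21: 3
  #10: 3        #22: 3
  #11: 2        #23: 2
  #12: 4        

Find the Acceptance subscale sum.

15

Acceptance items: 3, 4, 5, 12, 15, 16, 21.
Of these, item 3 is reverse-keyed; reverse-coded value = 4 − response.
  item 3: 4 − 3 = 1
  item 4: 1
  item 5: 3
  item 12: 4
  item 15: 2
  item 16: 1
  item 21: 3
Sum = 1 + 1 + 3 + 4 + 2 + 1 + 3 = 15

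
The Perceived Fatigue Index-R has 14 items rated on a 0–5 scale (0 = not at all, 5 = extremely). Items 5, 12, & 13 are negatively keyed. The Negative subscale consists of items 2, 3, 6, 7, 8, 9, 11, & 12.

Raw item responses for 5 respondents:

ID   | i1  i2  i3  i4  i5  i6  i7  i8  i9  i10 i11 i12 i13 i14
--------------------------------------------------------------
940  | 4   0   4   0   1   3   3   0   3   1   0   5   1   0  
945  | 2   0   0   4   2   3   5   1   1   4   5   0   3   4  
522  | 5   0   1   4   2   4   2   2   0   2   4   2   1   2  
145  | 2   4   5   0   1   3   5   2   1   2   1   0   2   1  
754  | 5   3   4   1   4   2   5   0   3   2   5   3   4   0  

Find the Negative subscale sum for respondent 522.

Respondent 522 raw: 5, 0, 1, 4, 2, 4, 2, 2, 0, 2, 4, 2, 1, 2.
Negative items: 2, 3, 6, 7, 8, 9, 11, 12.
Reverse-coded (on a 0–5 scale, reversed = 5 − raw):
  item 2: 0
  item 3: 1
  item 6: 4
  item 7: 2
  item 8: 2
  item 9: 0
  item 11: 4
  item 12: 5 − 2 = 3
Sum = 0 + 1 + 4 + 2 + 2 + 0 + 4 + 3 = 16

16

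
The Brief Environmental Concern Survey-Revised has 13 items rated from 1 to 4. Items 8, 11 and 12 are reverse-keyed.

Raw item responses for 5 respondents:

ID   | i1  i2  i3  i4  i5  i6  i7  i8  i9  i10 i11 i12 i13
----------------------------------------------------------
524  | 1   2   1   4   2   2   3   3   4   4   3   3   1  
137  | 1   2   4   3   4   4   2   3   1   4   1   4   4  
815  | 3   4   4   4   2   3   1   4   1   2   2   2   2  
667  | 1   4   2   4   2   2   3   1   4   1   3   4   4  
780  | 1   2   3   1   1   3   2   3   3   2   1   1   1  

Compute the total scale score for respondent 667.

34

Respondent 667 raw: 1, 4, 2, 4, 2, 2, 3, 1, 4, 1, 3, 4, 4.
Reverse-coded (reversed = (1+4) − raw = 5 − raw):
  item 1: 1
  item 2: 4
  item 3: 2
  item 4: 4
  item 5: 2
  item 6: 2
  item 7: 3
  item 8: 5 − 1 = 4
  item 9: 4
  item 10: 1
  item 11: 5 − 3 = 2
  item 12: 5 − 4 = 1
  item 13: 4
Sum = 1 + 4 + 2 + 4 + 2 + 2 + 3 + 4 + 4 + 1 + 2 + 1 + 4 = 34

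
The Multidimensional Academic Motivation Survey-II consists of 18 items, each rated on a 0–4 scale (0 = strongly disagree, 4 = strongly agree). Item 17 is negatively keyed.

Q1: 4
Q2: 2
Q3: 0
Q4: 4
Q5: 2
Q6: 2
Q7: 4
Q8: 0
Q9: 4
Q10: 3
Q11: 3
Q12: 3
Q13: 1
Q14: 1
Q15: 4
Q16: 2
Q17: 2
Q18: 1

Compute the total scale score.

42

Apply reverse scoring (reverse-coded value = 4 − response):
  item 17: 4 − 2 = 2
After reverse-coding: 4, 2, 0, 4, 2, 2, 4, 0, 4, 3, 3, 3, 1, 1, 4, 2, 2, 1
Total = 4 + 2 + 0 + 4 + 2 + 2 + 4 + 0 + 4 + 3 + 3 + 3 + 1 + 1 + 4 + 2 + 2 + 1 = 42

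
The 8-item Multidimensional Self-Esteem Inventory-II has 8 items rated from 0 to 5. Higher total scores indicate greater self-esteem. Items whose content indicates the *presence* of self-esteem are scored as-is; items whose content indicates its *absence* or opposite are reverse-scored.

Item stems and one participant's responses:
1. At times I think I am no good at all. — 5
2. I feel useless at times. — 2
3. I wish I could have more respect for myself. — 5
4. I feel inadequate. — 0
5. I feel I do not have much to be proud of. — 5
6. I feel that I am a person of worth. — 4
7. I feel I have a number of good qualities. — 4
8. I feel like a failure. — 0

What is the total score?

21

Items 1, 2, 3, 4, 5, 8 describe the absence/opposite of self-esteem → reverse-score.
reverse-coded value = 5 − response.
  item 1: 5 − 5 = 0
  item 2: 5 − 2 = 3
  item 3: 5 − 5 = 0
  item 4: 5 − 0 = 5
  item 5: 5 − 5 = 0
  item 6: 4
  item 7: 4
  item 8: 5 − 0 = 5
Total = 0 + 3 + 0 + 5 + 0 + 4 + 4 + 5 = 21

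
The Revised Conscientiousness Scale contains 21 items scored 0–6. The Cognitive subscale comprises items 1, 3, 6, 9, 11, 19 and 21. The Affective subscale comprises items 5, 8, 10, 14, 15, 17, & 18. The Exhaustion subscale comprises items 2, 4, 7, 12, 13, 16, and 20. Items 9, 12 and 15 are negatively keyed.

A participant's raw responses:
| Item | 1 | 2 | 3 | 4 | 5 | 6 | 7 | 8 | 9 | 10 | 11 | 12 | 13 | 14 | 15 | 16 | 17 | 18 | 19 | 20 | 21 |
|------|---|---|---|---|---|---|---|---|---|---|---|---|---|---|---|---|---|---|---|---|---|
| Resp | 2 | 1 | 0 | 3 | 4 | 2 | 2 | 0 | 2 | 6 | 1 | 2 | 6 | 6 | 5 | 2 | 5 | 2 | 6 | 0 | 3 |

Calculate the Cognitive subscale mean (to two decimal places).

2.57

Cognitive items: 1, 3, 6, 9, 11, 19, 21.
Of these, item 9 is negatively keyed; reverse-coded value = 6 − response.
  item 1: 2
  item 3: 0
  item 6: 2
  item 9: 6 − 2 = 4
  item 11: 1
  item 19: 6
  item 21: 3
Sum = 2 + 0 + 2 + 4 + 1 + 6 + 3 = 18
Mean = 18 / 7 = 2.57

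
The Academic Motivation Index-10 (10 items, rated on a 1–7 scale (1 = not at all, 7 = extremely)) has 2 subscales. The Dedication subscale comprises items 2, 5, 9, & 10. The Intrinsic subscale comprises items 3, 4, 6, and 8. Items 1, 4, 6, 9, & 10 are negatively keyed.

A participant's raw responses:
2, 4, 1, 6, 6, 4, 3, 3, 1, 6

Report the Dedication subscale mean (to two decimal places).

Dedication items: 2, 5, 9, 10.
Of these, items 9 and 10 are negatively keyed; on a 1–7 scale, reversed = 8 − raw.
  item 2: 4
  item 5: 6
  item 9: 8 − 1 = 7
  item 10: 8 − 6 = 2
Sum = 4 + 6 + 7 + 2 = 19
Mean = 19 / 4 = 4.75

4.75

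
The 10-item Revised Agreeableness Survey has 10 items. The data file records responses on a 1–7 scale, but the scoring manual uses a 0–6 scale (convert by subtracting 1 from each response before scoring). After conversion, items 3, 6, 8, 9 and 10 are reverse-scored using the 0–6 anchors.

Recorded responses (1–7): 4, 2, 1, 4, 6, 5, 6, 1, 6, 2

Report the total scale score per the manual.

Convert to 0–6: 3, 1, 0, 3, 5, 4, 5, 0, 5, 1
Reverse-coded (reverse-coded value = 6 − response):
  item 3: 6 − 0 = 6
  item 6: 6 − 4 = 2
  item 8: 6 − 0 = 6
  item 9: 6 − 5 = 1
  item 10: 6 − 1 = 5
Scored: 3, 1, 6, 3, 5, 2, 5, 6, 1, 5
Total = 37

37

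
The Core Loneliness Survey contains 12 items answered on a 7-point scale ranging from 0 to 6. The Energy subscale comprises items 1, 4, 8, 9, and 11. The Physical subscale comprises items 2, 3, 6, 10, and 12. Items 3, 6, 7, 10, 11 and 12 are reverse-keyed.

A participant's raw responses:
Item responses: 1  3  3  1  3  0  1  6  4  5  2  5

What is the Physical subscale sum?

Physical items: 2, 3, 6, 10, 12.
Of these, items 3, 6, 10 and 12 are reverse-keyed; reversed = (0+6) − raw = 6 − raw.
  item 2: 3
  item 3: 6 − 3 = 3
  item 6: 6 − 0 = 6
  item 10: 6 − 5 = 1
  item 12: 6 − 5 = 1
Sum = 3 + 3 + 6 + 1 + 1 = 14

14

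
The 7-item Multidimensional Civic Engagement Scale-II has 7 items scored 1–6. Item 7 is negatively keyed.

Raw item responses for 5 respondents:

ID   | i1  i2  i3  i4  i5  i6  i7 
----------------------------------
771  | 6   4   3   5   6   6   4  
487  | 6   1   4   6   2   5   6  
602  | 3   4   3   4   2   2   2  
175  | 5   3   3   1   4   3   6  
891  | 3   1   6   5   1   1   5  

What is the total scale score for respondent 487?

25

Respondent 487 raw: 6, 1, 4, 6, 2, 5, 6.
Reverse-coded (reverse-coded value = 7 − response):
  item 1: 6
  item 2: 1
  item 3: 4
  item 4: 6
  item 5: 2
  item 6: 5
  item 7: 7 − 6 = 1
Sum = 6 + 1 + 4 + 6 + 2 + 5 + 1 = 25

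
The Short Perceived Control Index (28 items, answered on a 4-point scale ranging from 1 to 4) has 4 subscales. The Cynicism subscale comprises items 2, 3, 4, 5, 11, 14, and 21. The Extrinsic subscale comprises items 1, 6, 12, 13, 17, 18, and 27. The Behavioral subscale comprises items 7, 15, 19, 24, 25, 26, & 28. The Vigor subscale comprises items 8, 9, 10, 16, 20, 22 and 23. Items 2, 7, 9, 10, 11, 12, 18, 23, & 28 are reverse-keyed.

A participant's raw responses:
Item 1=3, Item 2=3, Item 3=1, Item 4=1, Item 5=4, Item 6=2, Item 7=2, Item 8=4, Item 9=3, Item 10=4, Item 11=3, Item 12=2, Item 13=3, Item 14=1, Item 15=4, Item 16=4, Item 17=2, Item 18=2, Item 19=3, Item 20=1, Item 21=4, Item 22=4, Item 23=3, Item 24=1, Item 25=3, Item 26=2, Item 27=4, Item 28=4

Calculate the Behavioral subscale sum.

Behavioral items: 7, 15, 19, 24, 25, 26, 28.
Of these, items 7 and 28 are reverse-keyed; reversed = (1+4) − raw = 5 − raw.
  item 7: 5 − 2 = 3
  item 15: 4
  item 19: 3
  item 24: 1
  item 25: 3
  item 26: 2
  item 28: 5 − 4 = 1
Sum = 3 + 4 + 3 + 1 + 3 + 2 + 1 = 17

17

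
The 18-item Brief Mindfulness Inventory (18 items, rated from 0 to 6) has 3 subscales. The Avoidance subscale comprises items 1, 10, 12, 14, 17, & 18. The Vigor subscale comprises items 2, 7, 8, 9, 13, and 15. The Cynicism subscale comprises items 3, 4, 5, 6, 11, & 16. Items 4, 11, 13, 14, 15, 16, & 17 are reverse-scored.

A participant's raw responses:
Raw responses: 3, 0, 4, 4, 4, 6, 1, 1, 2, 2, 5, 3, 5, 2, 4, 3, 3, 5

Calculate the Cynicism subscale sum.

20

Cynicism items: 3, 4, 5, 6, 11, 16.
Of these, items 4, 11 and 16 are reverse-scored; reversed = (0+6) − raw = 6 − raw.
  item 3: 4
  item 4: 6 − 4 = 2
  item 5: 4
  item 6: 6
  item 11: 6 − 5 = 1
  item 16: 6 − 3 = 3
Sum = 4 + 2 + 4 + 6 + 1 + 3 = 20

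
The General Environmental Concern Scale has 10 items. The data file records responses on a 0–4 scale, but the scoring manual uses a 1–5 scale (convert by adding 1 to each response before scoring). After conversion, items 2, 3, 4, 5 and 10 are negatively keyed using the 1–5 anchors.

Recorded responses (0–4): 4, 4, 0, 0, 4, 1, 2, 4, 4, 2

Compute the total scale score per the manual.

35

Convert to 1–5: 5, 5, 1, 1, 5, 2, 3, 5, 5, 3
Reverse-coded (reversed = (1+5) − raw = 6 − raw):
  item 2: 6 − 5 = 1
  item 3: 6 − 1 = 5
  item 4: 6 − 1 = 5
  item 5: 6 − 5 = 1
  item 10: 6 − 3 = 3
Scored: 5, 1, 5, 5, 1, 2, 3, 5, 5, 3
Total = 35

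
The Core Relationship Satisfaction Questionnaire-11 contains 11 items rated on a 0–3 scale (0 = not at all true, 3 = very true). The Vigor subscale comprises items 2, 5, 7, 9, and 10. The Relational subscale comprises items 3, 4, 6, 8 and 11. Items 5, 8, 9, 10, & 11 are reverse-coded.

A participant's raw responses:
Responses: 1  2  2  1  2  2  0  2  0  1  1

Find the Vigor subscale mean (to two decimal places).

1.60

Vigor items: 2, 5, 7, 9, 10.
Of these, items 5, 9, & 10 are reverse-coded; on a 0–3 scale, reversed = 3 − raw.
  item 2: 2
  item 5: 3 − 2 = 1
  item 7: 0
  item 9: 3 − 0 = 3
  item 10: 3 − 1 = 2
Sum = 2 + 1 + 0 + 3 + 2 = 8
Mean = 8 / 5 = 1.60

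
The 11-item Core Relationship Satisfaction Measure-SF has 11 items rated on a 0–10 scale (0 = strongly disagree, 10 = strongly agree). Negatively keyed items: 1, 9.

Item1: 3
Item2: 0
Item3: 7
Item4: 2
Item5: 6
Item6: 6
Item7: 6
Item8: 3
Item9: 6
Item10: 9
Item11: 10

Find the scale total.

Raw sum = 58. Negatively keyed items: 1, 9; their raw sum = 9.
Each reversal replaces raw with 10 − raw, changing the total by 10 − 2·raw per item.
Total = 58 + 2·10 − 2·9 = 58 + 20 − 18 = 60

60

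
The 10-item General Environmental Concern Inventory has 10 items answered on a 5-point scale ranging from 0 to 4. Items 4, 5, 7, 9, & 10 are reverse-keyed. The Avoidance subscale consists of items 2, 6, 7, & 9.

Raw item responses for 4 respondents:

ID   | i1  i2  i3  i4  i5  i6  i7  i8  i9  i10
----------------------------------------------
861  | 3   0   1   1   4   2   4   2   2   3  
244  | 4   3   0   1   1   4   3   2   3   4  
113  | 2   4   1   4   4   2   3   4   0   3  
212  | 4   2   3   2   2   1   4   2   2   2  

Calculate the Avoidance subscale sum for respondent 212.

5

Respondent 212 raw: 4, 2, 3, 2, 2, 1, 4, 2, 2, 2.
Avoidance items: 2, 6, 7, 9.
Reverse-coded (reversed = (0+4) − raw = 4 − raw):
  item 2: 2
  item 6: 1
  item 7: 4 − 4 = 0
  item 9: 4 − 2 = 2
Sum = 2 + 1 + 0 + 2 = 5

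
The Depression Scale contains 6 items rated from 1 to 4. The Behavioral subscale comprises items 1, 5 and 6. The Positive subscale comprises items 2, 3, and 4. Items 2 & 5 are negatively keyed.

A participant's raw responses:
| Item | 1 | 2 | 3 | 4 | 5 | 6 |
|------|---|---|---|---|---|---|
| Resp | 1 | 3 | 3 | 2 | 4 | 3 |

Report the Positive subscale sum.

Positive items: 2, 3, 4.
Of these, item 2 is negatively keyed; on a 1–4 scale, reversed = 5 − raw.
  item 2: 5 − 3 = 2
  item 3: 3
  item 4: 2
Sum = 2 + 3 + 2 = 7

7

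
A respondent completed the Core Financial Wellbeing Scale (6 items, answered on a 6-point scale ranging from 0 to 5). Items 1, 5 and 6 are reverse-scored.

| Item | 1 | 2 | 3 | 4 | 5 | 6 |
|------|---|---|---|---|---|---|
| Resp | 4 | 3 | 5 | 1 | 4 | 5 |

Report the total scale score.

Reverse-scored items use 5 − raw:
  item 1: 5 − 4 = 1
  item 5: 5 − 4 = 1
  item 6: 5 − 5 = 0
After reverse-coding: 1, 3, 5, 1, 1, 0
Total = 1 + 3 + 5 + 1 + 1 + 0 = 11

11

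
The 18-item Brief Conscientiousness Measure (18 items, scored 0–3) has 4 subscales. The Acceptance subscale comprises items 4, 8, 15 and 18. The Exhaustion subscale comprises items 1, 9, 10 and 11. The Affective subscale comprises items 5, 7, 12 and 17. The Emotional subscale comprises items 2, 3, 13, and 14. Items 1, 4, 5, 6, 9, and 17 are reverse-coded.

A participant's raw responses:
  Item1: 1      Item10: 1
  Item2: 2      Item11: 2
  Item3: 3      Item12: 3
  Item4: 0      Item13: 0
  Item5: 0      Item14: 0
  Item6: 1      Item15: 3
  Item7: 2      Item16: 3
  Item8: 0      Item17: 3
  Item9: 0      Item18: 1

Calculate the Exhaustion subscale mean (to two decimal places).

Exhaustion items: 1, 9, 10, 11.
Of these, items 1 & 9 are reverse-coded; reverse-coded value = 3 − response.
  item 1: 3 − 1 = 2
  item 9: 3 − 0 = 3
  item 10: 1
  item 11: 2
Sum = 2 + 3 + 1 + 2 = 8
Mean = 8 / 4 = 2.00

2.00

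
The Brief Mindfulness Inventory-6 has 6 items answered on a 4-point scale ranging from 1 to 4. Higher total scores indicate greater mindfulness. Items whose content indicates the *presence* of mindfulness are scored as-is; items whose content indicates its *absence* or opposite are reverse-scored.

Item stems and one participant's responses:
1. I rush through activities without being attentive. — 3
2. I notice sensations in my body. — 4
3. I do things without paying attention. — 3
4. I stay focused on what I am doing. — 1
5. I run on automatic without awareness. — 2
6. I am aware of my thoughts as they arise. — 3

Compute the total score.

Items 1, 3, 5 describe the absence/opposite of mindfulness → reverse-score.
reverse-coded value = 5 − response.
  item 1: 5 − 3 = 2
  item 2: 4
  item 3: 5 − 3 = 2
  item 4: 1
  item 5: 5 − 2 = 3
  item 6: 3
Total = 2 + 4 + 2 + 1 + 3 + 3 = 15

15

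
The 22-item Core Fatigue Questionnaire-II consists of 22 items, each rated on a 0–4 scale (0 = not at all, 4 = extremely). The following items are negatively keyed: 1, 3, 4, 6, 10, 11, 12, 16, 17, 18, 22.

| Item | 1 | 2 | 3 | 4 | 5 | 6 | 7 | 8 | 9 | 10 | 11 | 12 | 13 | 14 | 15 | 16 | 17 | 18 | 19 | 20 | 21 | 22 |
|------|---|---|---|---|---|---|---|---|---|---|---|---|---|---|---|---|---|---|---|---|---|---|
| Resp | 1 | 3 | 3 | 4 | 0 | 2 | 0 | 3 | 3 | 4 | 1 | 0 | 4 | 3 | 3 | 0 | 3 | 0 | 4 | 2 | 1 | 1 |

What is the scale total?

51

Reverse-coded items (on a 0–4 scale, reversed = 4 − raw):
  item 1: 4 − 1 = 3
  item 3: 4 − 3 = 1
  item 4: 4 − 4 = 0
  item 6: 4 − 2 = 2
  item 10: 4 − 4 = 0
  item 11: 4 − 1 = 3
  item 12: 4 − 0 = 4
  item 16: 4 − 0 = 4
  item 17: 4 − 3 = 1
  item 18: 4 − 0 = 4
  item 22: 4 − 1 = 3
After reverse-coding: 3, 3, 1, 0, 0, 2, 0, 3, 3, 0, 3, 4, 4, 3, 3, 4, 1, 4, 4, 2, 1, 3
Total = 3 + 3 + 1 + 0 + 0 + 2 + 0 + 3 + 3 + 0 + 3 + 4 + 4 + 3 + 3 + 4 + 1 + 4 + 4 + 2 + 1 + 3 = 51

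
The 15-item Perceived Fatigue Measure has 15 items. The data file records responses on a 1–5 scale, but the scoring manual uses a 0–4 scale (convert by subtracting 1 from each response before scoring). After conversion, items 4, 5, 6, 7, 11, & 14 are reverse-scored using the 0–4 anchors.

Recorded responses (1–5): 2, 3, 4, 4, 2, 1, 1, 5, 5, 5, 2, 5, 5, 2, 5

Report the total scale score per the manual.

Convert to 0–4: 1, 2, 3, 3, 1, 0, 0, 4, 4, 4, 1, 4, 4, 1, 4
Reverse-coded (on a 0–4 scale, reversed = 4 − raw):
  item 4: 4 − 3 = 1
  item 5: 4 − 1 = 3
  item 6: 4 − 0 = 4
  item 7: 4 − 0 = 4
  item 11: 4 − 1 = 3
  item 14: 4 − 1 = 3
Scored: 1, 2, 3, 1, 3, 4, 4, 4, 4, 4, 3, 4, 4, 3, 4
Total = 48

48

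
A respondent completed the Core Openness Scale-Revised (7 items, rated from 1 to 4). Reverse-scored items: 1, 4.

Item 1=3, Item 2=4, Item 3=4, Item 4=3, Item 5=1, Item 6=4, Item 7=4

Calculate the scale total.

Apply reverse scoring (reverse-coded value = 5 − response):
  item 1: 5 − 3 = 2
  item 4: 5 − 3 = 2
After reverse-coding: 2, 4, 4, 2, 1, 4, 4
Total = 2 + 4 + 4 + 2 + 1 + 4 + 4 = 21

21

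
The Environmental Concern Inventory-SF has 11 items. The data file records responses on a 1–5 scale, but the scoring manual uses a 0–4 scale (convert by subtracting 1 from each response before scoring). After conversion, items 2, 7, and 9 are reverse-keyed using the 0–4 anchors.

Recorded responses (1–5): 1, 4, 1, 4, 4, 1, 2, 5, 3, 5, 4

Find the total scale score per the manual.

Convert to 0–4: 0, 3, 0, 3, 3, 0, 1, 4, 2, 4, 3
Reverse-coded (reversed = (0+4) − raw = 4 − raw):
  item 2: 4 − 3 = 1
  item 7: 4 − 1 = 3
  item 9: 4 − 2 = 2
Scored: 0, 1, 0, 3, 3, 0, 3, 4, 2, 4, 3
Total = 23

23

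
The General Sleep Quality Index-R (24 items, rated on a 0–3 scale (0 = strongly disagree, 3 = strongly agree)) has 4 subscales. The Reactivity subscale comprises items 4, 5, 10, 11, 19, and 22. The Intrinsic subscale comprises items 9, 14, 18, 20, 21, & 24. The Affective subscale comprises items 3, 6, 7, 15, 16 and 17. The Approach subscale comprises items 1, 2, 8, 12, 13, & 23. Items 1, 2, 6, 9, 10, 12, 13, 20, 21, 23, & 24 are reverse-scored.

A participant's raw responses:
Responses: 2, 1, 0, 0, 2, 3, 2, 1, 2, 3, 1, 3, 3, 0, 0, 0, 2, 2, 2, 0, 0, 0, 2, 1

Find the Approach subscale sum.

5

Approach items: 1, 2, 8, 12, 13, 23.
Of these, items 1, 2, 12, 13 and 23 are reverse-scored; on a 0–3 scale, reversed = 3 − raw.
  item 1: 3 − 2 = 1
  item 2: 3 − 1 = 2
  item 8: 1
  item 12: 3 − 3 = 0
  item 13: 3 − 3 = 0
  item 23: 3 − 2 = 1
Sum = 1 + 2 + 1 + 0 + 0 + 1 = 5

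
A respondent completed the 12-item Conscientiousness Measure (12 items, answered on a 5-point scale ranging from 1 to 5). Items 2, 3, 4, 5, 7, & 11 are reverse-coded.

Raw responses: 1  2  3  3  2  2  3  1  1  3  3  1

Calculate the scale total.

Reverse-coded items (reverse-coded value = 6 − response):
  item 2: 6 − 2 = 4
  item 3: 6 − 3 = 3
  item 4: 6 − 3 = 3
  item 5: 6 − 2 = 4
  item 7: 6 − 3 = 3
  item 11: 6 − 3 = 3
Scored items: 1, 4, 3, 3, 4, 2, 3, 1, 1, 3, 3, 1
Total = 1 + 4 + 3 + 3 + 4 + 2 + 3 + 1 + 1 + 3 + 3 + 1 = 29

29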